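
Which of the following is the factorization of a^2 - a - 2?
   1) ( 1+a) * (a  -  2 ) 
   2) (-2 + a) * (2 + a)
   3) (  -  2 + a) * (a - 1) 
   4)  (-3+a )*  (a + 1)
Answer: 1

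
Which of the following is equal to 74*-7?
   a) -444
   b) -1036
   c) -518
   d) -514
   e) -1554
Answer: c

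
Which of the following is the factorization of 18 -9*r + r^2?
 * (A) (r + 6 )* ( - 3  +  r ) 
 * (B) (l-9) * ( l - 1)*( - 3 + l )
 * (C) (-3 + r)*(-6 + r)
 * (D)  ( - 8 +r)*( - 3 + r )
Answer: C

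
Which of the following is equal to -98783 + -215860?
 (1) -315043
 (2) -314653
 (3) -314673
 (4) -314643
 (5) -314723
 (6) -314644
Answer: 4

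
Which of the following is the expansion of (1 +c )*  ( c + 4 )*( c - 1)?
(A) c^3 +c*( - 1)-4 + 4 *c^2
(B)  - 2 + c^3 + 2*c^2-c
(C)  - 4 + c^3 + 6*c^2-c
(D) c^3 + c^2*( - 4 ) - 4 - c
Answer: A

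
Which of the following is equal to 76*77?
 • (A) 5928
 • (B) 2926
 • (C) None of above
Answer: C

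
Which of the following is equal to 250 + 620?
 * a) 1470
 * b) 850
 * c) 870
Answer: c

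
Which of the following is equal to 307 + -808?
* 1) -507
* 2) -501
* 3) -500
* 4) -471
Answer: 2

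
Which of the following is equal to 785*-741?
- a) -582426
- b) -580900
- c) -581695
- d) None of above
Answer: d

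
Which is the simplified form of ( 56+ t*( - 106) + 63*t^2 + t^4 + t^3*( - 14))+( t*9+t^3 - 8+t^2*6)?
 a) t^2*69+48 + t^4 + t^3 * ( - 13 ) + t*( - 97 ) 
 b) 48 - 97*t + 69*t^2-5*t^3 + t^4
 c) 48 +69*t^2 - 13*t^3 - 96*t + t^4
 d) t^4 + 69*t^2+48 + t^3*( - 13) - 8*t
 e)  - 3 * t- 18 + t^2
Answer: a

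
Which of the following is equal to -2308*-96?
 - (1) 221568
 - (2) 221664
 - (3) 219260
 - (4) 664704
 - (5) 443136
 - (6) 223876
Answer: 1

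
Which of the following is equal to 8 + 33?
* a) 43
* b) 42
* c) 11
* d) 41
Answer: d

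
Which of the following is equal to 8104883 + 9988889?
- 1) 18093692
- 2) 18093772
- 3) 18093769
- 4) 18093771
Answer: 2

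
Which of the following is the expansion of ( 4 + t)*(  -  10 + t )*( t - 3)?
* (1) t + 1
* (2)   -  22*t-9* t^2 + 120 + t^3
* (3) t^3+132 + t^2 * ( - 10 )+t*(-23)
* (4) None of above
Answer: 2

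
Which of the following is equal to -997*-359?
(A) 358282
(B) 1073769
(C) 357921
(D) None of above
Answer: D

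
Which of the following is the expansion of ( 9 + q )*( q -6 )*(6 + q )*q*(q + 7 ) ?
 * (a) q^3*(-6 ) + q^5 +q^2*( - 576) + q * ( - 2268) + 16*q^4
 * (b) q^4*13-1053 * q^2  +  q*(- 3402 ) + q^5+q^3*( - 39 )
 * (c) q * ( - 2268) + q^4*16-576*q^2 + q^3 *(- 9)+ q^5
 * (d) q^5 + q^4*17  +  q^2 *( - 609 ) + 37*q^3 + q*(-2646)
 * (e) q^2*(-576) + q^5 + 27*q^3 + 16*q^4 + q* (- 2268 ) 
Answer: e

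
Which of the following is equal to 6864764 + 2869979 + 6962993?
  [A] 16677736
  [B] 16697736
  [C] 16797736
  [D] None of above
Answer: B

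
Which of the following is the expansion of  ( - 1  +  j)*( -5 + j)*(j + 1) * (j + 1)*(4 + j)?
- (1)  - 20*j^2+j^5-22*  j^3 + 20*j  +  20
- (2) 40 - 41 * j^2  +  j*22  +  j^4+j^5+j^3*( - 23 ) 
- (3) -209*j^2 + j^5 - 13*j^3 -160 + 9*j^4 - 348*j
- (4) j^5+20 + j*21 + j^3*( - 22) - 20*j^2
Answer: 4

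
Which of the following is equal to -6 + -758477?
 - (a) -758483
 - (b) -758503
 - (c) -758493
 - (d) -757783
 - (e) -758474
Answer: a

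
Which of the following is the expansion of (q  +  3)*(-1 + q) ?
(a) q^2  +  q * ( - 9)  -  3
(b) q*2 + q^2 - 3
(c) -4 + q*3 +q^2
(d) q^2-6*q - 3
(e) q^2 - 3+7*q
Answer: b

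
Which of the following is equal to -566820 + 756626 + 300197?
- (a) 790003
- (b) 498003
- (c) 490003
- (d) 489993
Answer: c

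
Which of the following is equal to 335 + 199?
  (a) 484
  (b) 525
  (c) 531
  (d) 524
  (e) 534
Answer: e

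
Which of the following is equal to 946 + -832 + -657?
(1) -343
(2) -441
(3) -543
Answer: 3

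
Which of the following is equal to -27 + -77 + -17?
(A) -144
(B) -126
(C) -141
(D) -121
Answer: D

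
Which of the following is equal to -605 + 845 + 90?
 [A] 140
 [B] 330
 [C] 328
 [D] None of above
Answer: B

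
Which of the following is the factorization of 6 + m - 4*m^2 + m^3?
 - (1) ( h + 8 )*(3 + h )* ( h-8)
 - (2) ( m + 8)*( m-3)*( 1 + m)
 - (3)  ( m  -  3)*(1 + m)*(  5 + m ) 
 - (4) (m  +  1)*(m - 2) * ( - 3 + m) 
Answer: 4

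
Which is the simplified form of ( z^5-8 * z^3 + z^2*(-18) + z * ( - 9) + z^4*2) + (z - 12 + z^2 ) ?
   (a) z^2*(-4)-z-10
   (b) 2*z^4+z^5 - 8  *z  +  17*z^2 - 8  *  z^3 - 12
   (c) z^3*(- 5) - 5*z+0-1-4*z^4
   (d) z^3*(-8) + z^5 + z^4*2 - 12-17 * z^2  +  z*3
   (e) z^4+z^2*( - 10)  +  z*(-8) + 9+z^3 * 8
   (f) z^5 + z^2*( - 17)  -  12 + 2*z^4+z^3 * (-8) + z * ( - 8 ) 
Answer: f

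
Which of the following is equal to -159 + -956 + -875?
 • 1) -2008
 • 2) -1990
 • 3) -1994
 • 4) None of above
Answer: 2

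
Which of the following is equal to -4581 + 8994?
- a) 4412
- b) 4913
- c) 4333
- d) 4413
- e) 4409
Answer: d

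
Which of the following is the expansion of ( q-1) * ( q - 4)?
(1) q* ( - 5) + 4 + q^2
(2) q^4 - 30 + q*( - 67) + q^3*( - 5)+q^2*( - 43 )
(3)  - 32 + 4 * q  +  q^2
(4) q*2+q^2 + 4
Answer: 1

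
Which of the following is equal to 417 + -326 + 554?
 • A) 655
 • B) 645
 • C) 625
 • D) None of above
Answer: B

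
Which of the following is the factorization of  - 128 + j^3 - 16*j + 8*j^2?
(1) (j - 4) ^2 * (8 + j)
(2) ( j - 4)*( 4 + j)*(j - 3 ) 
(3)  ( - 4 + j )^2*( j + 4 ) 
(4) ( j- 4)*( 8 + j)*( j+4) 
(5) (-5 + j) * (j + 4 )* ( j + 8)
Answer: 4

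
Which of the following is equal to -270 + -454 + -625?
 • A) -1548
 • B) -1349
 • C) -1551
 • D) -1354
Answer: B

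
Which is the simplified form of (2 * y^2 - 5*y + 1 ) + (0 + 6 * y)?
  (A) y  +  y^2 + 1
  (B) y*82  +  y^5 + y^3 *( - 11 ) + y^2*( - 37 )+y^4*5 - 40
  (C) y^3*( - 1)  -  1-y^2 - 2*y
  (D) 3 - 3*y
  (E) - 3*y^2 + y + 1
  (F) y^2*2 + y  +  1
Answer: F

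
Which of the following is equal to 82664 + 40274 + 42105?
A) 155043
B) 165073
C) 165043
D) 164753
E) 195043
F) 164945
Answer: C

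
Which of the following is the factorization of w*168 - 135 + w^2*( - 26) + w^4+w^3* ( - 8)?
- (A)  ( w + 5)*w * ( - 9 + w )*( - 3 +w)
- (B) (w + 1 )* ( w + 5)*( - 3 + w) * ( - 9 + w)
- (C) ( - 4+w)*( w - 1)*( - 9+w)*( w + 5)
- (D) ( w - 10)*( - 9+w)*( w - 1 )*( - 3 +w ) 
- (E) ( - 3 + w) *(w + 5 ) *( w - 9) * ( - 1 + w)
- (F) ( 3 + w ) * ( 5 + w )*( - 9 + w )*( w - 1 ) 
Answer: E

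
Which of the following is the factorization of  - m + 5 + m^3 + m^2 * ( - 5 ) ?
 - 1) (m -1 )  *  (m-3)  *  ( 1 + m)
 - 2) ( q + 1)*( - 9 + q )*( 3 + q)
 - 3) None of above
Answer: 3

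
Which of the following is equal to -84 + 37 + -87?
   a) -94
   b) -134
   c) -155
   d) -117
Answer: b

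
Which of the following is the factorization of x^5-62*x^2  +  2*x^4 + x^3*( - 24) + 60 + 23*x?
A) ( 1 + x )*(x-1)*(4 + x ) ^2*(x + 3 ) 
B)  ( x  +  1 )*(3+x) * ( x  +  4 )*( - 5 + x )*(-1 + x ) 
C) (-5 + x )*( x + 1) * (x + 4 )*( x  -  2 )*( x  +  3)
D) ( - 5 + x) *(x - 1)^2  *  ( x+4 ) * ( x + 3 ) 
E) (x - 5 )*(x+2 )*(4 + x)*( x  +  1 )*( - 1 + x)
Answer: B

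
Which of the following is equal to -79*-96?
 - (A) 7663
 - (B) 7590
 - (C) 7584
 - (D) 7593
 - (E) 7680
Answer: C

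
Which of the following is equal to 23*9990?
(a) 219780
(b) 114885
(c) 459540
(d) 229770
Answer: d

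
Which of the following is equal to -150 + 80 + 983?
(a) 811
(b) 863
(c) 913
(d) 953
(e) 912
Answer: c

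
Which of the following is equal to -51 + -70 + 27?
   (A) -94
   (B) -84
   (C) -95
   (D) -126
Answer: A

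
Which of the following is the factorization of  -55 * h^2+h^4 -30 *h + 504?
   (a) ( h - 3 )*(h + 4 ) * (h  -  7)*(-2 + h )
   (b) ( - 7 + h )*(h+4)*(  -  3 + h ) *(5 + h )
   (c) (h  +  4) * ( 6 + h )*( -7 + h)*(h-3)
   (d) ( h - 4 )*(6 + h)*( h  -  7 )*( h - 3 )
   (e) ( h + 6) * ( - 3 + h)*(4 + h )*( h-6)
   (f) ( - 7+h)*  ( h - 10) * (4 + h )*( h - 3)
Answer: c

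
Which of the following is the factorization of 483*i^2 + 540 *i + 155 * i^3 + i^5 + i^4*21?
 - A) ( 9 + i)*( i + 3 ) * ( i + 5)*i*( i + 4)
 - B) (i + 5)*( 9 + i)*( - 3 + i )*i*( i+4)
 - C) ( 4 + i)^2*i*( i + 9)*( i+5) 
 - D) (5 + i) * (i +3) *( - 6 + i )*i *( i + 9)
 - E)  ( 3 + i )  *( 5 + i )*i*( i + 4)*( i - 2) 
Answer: A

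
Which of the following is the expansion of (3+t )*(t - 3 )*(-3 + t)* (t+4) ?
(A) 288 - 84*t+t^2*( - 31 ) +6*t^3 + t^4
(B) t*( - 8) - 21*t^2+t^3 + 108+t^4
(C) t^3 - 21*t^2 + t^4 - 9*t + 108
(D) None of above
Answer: C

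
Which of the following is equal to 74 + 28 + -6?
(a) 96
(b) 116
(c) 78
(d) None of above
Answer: a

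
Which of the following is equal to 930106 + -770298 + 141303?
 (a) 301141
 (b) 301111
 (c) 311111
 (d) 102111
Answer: b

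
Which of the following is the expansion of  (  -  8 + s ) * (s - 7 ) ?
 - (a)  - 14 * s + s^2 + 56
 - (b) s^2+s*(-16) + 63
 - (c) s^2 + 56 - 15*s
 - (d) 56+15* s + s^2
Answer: c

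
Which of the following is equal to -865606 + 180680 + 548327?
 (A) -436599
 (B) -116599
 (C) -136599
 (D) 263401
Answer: C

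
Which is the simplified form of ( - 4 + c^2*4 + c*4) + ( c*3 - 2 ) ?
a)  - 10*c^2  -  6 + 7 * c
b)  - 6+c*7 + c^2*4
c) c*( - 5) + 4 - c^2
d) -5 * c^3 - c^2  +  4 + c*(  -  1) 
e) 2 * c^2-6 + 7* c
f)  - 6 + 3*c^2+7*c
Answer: b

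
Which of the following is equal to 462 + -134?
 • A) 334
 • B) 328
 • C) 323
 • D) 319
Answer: B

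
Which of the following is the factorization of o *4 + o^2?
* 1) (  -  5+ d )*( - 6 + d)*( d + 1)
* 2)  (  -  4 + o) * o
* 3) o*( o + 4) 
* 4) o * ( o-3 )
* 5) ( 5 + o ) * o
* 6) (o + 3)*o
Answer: 3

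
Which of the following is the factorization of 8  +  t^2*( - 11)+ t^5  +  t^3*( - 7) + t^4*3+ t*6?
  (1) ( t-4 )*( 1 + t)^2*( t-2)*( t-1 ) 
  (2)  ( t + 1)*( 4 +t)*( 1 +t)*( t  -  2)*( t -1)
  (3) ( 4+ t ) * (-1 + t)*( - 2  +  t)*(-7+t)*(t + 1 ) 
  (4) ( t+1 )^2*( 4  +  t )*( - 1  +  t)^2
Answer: 2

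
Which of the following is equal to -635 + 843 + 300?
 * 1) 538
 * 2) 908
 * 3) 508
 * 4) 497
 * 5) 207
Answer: 3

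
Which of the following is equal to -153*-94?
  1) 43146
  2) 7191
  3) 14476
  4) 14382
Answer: 4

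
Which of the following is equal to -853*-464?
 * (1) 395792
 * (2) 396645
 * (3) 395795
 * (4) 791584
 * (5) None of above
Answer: 1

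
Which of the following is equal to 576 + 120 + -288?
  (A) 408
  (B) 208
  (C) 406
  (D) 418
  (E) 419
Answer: A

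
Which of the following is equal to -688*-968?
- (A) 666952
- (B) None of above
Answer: B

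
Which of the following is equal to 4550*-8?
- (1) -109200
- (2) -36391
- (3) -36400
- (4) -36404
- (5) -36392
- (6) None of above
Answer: 3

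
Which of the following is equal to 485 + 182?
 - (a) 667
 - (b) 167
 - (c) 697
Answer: a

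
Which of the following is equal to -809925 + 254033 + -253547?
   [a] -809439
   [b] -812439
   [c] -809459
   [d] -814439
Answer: a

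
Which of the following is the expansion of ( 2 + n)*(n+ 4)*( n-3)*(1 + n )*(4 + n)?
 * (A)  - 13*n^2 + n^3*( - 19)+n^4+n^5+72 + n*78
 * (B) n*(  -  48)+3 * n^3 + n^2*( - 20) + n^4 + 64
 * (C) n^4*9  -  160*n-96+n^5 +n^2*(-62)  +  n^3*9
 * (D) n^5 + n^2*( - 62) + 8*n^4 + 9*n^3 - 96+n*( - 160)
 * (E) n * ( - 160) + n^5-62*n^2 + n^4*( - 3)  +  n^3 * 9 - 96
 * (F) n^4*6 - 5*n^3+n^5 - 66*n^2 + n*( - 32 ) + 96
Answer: D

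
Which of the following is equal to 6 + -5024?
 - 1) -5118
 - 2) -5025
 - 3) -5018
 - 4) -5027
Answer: 3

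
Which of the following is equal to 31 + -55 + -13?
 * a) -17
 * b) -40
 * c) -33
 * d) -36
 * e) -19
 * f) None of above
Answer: f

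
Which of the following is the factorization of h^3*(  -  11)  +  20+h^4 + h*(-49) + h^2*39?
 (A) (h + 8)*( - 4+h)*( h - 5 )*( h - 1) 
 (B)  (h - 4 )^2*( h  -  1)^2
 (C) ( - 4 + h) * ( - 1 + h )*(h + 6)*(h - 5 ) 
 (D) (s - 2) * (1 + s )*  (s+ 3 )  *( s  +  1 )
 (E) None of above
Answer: E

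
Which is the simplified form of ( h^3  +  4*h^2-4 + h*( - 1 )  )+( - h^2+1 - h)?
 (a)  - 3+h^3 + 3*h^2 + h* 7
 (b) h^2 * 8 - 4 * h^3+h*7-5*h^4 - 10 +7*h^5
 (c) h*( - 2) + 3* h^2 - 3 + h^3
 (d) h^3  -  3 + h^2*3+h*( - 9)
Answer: c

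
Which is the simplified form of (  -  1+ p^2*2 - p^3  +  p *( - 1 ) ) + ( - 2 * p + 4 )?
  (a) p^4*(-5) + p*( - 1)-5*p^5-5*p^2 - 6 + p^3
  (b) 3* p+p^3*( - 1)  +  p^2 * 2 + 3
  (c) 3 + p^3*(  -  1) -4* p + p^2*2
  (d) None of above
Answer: d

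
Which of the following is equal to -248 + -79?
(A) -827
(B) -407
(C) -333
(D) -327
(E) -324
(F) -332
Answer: D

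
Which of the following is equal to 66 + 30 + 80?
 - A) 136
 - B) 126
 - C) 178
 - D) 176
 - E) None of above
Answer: D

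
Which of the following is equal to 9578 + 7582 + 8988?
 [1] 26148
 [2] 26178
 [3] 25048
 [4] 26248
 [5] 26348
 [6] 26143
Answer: 1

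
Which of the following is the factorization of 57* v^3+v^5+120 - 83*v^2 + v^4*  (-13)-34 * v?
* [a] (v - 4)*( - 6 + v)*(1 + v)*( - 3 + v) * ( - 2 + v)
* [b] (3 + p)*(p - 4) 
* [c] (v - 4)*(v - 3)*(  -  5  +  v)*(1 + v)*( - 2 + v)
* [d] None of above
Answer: c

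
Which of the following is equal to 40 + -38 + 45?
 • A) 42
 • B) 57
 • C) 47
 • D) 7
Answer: C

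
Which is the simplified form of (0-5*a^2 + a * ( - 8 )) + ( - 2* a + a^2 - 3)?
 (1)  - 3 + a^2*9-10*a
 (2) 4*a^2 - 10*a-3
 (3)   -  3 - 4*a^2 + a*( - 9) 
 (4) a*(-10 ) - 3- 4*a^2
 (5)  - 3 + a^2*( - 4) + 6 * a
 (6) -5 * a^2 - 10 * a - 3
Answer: 4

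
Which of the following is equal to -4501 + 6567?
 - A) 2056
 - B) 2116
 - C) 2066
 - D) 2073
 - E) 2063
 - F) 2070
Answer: C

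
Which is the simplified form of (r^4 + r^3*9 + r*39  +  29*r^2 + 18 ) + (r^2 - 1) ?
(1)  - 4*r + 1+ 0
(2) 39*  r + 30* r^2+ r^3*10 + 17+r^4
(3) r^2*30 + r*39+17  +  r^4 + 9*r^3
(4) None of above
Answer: 3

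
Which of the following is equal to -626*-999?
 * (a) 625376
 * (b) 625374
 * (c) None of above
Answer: b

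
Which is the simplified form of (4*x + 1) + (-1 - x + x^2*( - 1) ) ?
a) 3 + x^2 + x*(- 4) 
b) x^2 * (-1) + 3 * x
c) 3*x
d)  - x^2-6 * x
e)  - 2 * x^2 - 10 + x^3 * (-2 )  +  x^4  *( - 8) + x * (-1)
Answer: b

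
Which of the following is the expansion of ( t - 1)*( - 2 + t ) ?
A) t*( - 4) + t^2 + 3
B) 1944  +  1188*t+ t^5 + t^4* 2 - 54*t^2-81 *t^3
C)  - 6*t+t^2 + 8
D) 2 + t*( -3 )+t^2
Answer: D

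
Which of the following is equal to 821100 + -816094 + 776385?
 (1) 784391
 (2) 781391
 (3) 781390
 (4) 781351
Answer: 2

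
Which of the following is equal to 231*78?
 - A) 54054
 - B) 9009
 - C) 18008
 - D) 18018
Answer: D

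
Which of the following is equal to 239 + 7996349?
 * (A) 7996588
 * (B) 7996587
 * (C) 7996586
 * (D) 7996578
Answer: A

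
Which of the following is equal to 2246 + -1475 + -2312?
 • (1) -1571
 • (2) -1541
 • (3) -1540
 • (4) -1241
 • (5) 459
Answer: 2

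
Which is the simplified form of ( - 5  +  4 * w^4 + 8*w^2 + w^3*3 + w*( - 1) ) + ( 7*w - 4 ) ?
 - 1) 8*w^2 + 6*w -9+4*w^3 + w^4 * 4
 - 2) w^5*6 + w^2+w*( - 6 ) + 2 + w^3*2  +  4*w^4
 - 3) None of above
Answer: 3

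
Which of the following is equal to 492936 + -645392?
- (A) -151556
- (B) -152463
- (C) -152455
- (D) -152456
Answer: D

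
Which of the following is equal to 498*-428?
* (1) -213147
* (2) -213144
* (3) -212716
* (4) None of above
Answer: 2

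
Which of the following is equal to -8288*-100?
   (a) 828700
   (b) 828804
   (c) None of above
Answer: c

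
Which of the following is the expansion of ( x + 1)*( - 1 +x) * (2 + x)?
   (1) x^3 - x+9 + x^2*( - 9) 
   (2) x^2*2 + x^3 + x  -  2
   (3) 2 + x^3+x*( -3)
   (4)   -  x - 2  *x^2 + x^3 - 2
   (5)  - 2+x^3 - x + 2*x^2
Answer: 5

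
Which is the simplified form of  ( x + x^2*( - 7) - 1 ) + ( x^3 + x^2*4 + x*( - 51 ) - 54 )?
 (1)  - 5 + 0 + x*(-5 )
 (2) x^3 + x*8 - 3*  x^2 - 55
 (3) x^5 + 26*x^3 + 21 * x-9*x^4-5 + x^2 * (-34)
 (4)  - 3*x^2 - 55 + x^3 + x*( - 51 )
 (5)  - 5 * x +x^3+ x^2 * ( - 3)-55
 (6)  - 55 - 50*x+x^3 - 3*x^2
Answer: 6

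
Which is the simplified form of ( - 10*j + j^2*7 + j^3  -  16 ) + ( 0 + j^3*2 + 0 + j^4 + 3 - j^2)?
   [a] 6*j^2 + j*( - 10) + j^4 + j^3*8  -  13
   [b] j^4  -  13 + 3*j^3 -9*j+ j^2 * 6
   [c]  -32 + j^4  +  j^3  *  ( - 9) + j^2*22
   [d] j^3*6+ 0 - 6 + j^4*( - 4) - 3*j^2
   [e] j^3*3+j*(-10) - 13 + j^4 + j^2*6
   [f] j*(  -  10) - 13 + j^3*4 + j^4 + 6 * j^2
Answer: e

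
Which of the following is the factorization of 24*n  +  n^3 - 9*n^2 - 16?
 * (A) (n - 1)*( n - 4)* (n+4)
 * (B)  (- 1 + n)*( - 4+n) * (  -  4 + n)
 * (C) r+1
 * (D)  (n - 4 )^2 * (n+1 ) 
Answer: B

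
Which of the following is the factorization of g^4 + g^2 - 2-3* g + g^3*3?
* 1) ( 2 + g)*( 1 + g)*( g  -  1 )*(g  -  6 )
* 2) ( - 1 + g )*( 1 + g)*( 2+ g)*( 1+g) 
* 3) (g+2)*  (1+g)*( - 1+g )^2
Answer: 2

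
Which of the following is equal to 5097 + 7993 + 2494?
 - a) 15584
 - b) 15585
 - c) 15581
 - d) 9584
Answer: a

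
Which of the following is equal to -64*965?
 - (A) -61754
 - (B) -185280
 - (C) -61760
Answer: C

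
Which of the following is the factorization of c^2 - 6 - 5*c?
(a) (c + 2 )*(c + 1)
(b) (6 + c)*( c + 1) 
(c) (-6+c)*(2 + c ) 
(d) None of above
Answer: d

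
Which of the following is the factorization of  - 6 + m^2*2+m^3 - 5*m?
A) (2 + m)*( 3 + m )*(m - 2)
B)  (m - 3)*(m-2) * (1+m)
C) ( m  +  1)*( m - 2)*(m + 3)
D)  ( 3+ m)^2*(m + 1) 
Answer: C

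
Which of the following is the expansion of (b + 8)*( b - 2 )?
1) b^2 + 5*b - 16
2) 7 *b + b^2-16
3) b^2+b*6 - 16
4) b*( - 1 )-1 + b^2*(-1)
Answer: 3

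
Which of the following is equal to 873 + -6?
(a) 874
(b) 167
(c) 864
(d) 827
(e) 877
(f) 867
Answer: f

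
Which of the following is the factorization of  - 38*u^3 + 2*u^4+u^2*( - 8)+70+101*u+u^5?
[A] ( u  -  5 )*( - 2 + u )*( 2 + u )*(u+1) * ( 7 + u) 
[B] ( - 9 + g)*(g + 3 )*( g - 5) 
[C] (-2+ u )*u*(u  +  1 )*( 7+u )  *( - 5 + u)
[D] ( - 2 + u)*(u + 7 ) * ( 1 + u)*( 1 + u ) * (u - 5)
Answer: D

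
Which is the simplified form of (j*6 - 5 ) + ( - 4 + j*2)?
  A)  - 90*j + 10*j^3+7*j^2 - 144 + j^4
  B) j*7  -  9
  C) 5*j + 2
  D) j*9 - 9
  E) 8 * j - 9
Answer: E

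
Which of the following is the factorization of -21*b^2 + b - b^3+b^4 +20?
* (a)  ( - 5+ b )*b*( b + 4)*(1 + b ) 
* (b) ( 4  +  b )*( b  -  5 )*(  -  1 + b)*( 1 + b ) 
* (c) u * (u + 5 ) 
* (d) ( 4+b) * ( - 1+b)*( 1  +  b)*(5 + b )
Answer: b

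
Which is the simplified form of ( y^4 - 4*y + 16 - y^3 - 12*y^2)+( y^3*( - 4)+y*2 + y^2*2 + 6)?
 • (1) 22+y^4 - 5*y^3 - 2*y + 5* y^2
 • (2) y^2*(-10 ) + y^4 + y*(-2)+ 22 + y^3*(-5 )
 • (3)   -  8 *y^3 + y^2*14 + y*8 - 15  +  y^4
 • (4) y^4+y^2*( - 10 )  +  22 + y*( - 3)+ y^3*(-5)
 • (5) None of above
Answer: 2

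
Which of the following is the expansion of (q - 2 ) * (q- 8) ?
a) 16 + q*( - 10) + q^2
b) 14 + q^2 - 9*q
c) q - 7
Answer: a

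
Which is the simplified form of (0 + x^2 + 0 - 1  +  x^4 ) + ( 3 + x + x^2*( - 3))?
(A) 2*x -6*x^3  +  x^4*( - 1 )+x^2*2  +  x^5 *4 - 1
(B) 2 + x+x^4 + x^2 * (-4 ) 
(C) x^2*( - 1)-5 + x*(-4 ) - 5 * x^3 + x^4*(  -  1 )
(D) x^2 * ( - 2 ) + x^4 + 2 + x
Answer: D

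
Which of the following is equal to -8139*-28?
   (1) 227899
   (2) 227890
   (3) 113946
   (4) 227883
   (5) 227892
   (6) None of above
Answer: 5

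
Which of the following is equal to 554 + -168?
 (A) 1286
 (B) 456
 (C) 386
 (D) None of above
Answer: C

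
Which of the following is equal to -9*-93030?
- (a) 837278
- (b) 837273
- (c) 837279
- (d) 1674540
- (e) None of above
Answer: e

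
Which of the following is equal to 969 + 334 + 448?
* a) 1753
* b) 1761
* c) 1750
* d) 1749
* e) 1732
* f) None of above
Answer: f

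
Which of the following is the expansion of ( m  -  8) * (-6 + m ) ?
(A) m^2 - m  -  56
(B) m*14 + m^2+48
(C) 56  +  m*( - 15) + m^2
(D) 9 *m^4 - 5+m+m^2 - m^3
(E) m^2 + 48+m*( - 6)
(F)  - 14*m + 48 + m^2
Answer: F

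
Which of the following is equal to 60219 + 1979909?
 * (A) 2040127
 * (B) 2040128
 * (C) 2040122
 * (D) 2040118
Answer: B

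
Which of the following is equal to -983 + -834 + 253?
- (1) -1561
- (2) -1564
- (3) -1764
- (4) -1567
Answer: 2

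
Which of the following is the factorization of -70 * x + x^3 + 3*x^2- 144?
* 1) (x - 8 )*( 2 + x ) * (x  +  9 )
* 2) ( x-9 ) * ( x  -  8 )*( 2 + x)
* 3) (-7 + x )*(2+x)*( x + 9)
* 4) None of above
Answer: 1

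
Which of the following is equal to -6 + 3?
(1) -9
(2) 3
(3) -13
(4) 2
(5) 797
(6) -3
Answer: 6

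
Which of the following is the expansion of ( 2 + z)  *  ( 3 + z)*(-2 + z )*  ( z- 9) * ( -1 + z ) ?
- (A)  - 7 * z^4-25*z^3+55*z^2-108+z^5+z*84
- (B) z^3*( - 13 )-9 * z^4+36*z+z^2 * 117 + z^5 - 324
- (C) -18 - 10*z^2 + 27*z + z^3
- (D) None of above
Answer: A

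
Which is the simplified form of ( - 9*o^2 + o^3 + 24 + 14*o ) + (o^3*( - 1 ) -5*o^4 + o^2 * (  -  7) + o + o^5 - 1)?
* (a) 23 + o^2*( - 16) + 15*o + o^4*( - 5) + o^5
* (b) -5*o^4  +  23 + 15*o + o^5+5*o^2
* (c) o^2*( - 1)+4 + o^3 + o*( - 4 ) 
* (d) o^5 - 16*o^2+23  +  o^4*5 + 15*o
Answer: a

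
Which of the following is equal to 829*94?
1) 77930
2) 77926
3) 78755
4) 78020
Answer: 2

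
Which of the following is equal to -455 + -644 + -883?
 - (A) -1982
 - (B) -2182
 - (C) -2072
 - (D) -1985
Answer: A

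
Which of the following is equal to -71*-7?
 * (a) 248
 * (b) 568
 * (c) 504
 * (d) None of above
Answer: d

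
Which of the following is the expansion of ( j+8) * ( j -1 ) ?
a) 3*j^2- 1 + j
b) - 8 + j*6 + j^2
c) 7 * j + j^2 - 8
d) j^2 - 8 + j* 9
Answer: c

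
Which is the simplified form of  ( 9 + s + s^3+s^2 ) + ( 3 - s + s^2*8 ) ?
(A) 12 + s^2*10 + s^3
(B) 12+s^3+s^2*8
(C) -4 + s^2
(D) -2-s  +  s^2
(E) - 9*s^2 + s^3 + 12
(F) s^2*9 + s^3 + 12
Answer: F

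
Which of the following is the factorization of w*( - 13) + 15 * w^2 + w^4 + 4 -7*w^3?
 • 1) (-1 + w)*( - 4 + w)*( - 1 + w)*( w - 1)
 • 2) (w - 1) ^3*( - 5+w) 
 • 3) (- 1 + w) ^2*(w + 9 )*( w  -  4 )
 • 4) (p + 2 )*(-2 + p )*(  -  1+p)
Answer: 1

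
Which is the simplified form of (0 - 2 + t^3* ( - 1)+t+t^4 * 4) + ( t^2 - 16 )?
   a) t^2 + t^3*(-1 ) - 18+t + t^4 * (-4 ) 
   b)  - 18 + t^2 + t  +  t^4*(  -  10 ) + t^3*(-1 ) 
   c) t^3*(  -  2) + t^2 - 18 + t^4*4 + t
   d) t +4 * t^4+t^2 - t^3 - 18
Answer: d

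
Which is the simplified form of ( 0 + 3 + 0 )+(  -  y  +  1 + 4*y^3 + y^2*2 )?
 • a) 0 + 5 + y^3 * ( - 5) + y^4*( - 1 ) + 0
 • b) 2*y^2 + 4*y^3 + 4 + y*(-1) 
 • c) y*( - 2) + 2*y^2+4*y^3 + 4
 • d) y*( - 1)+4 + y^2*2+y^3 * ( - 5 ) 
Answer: b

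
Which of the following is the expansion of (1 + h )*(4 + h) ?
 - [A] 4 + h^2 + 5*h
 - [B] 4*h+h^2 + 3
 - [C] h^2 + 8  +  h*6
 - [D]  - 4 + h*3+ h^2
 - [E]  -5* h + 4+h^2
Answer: A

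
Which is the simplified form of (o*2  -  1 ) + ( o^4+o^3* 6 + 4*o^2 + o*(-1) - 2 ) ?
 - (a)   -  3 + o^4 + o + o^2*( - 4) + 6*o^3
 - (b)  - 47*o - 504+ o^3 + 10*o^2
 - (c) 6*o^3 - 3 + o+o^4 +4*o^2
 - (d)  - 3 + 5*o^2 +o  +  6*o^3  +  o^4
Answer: c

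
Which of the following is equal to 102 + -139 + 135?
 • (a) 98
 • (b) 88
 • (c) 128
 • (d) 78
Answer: a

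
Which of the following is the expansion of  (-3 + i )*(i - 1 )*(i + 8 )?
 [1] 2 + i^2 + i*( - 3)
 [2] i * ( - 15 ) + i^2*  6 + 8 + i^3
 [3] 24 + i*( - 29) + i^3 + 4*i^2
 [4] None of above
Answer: 3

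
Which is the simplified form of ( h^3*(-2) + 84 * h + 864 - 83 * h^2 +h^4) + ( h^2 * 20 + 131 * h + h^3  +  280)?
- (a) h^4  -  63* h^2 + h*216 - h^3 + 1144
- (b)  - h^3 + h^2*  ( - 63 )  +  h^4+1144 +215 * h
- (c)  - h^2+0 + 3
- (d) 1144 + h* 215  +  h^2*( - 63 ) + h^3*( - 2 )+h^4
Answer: b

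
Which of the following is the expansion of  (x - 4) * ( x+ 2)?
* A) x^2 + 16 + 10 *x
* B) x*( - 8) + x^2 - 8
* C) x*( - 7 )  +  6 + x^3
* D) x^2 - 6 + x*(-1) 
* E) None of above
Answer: E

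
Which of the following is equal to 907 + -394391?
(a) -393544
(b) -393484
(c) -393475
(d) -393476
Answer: b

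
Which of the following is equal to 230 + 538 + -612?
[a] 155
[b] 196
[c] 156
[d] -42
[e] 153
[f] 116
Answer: c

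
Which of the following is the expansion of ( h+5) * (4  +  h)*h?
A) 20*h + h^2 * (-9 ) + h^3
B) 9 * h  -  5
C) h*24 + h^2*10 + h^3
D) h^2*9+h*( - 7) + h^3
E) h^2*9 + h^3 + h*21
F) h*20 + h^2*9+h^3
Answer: F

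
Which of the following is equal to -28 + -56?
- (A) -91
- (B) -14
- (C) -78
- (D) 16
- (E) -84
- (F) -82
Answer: E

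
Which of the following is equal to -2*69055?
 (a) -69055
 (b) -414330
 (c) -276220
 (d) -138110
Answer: d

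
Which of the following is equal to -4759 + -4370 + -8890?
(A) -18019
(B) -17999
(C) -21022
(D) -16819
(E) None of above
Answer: A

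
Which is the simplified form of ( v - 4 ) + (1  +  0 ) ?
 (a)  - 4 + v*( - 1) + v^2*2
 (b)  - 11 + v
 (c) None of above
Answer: c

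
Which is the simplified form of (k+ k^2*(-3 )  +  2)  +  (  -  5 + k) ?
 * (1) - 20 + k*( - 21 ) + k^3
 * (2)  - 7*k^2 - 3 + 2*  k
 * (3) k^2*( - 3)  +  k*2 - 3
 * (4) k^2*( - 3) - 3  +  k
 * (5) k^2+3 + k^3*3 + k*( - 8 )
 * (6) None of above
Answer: 3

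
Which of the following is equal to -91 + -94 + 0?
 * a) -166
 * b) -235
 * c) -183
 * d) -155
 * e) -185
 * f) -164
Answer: e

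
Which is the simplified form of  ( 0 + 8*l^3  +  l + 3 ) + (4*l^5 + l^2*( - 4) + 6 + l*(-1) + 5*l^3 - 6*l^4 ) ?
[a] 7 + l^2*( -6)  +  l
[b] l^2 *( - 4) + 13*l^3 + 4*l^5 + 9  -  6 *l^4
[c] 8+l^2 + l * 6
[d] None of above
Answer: b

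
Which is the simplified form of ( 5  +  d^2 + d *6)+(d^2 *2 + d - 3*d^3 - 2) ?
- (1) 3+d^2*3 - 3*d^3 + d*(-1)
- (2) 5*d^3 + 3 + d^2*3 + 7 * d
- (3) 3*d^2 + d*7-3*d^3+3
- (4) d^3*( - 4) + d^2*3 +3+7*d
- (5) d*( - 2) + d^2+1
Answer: 3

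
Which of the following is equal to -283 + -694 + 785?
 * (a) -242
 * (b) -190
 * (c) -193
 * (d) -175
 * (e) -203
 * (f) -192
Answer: f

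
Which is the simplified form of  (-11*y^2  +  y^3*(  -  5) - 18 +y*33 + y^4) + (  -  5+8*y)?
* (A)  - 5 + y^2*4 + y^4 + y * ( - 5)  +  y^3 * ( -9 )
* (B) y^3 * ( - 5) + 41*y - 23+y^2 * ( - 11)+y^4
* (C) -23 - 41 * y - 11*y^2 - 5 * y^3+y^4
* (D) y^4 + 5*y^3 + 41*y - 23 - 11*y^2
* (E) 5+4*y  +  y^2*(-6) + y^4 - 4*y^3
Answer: B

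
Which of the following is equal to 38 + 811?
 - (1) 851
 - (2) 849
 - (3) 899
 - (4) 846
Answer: 2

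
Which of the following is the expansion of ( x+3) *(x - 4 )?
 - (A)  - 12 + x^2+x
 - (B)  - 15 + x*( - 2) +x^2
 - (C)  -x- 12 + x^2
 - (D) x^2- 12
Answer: C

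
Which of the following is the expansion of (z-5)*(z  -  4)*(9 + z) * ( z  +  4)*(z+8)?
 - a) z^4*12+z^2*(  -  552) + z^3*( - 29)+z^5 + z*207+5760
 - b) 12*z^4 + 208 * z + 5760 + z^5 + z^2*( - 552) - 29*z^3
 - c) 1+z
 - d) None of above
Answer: b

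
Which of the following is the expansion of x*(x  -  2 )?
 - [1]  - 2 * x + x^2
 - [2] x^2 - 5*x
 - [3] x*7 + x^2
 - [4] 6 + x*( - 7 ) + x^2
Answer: 1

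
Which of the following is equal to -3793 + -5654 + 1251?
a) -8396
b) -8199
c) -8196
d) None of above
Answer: c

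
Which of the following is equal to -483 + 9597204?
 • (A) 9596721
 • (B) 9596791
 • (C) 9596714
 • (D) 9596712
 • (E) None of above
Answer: A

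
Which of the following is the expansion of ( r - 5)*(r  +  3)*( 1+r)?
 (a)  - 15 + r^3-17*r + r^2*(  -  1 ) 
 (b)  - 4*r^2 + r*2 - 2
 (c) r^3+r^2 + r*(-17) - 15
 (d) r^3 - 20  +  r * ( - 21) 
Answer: a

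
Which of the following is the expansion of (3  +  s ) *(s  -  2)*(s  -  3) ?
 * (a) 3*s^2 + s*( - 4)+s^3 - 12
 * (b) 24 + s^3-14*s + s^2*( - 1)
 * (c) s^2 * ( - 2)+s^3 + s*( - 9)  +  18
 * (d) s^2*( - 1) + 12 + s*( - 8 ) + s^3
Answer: c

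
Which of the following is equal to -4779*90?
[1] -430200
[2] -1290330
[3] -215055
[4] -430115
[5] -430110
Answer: 5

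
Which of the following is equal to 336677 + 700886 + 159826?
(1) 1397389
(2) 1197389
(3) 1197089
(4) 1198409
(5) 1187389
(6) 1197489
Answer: 2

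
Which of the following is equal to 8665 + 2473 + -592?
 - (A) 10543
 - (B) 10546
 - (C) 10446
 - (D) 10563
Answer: B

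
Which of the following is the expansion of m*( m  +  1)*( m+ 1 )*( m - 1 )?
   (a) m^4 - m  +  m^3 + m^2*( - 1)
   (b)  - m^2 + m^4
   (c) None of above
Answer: a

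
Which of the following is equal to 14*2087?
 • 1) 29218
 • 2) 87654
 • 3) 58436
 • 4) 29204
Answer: 1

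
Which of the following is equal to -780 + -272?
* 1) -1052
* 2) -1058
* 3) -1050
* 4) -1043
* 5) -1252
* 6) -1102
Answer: 1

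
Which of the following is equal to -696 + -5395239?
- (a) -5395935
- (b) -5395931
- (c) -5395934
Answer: a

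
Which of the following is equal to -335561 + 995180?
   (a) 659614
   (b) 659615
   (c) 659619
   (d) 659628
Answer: c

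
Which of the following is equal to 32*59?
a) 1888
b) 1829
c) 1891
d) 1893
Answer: a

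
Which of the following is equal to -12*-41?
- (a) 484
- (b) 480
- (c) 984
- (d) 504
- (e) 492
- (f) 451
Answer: e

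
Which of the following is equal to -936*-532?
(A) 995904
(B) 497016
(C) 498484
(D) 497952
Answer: D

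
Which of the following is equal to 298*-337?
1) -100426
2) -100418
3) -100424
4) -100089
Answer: 1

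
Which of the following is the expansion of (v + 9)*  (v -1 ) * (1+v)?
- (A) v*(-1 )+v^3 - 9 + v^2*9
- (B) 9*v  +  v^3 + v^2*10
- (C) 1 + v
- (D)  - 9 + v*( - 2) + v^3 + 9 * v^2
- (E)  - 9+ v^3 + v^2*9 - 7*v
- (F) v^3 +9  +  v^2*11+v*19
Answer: A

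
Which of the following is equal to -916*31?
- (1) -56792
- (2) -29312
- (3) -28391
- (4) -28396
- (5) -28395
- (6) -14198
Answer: 4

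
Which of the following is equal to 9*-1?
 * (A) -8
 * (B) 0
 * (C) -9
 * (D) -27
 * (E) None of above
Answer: C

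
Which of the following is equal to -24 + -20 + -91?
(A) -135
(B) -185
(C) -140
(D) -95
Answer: A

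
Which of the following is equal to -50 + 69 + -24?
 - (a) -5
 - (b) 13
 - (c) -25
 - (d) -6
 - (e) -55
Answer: a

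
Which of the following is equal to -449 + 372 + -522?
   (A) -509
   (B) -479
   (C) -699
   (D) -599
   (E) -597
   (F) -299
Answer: D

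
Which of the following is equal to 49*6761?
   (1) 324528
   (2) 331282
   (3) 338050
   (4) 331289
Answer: 4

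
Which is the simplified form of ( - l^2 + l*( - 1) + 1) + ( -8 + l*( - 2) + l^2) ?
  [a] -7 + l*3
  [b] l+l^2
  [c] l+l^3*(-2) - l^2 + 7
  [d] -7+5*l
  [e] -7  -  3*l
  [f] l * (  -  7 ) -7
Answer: e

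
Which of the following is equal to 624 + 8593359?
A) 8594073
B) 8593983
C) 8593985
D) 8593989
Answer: B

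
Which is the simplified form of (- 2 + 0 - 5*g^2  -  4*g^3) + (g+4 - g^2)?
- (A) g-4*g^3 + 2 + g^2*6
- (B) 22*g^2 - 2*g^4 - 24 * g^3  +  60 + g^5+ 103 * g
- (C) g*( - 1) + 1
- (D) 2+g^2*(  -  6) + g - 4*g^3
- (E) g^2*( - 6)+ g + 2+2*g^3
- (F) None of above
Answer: D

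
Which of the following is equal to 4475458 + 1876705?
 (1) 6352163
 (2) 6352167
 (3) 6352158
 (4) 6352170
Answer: 1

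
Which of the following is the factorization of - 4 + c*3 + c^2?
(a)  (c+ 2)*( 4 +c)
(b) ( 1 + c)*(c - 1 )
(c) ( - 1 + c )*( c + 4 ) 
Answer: c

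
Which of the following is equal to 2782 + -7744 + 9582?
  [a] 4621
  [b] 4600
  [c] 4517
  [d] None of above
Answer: d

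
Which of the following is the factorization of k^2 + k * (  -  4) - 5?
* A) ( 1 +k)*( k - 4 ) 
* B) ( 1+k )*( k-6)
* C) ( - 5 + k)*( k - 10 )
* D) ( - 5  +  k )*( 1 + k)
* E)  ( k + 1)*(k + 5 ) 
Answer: D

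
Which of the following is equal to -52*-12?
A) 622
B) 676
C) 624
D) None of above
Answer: C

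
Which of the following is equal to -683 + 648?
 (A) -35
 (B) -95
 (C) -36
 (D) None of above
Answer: A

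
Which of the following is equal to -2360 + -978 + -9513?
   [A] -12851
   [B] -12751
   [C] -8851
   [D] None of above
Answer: A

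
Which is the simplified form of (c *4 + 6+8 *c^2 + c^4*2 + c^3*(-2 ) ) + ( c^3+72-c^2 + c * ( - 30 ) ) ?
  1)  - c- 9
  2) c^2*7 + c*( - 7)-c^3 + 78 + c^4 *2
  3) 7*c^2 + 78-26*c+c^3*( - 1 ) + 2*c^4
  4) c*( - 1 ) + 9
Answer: 3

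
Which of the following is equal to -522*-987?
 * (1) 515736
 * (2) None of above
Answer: 2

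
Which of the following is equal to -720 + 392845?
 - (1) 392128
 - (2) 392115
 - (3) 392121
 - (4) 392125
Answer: 4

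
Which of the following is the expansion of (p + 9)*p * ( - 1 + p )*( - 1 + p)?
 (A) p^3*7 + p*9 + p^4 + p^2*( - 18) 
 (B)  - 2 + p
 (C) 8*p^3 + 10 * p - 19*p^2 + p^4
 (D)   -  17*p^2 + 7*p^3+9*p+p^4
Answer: D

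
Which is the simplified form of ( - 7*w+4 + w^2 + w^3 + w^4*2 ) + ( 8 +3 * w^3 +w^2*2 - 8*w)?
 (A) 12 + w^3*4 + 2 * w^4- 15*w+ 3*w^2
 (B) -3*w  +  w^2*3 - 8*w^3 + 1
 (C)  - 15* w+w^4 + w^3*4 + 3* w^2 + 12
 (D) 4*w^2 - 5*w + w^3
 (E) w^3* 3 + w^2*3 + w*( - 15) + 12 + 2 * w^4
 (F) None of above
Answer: A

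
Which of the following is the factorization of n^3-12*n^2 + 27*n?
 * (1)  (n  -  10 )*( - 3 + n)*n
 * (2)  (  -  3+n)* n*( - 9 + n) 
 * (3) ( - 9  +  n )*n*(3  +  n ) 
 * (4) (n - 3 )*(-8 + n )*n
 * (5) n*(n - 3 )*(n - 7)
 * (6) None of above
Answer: 2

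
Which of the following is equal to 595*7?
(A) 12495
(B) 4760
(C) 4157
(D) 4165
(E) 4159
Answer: D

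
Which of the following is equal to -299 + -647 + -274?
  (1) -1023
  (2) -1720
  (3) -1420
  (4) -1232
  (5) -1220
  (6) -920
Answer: 5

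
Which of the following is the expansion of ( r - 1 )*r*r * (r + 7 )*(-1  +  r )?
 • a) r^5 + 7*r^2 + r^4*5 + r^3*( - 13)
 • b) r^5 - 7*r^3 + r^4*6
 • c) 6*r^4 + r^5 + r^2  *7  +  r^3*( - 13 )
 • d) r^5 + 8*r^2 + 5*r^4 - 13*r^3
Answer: a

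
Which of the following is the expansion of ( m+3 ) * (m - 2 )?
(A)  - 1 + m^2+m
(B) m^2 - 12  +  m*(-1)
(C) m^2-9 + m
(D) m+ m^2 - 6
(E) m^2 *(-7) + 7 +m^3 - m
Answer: D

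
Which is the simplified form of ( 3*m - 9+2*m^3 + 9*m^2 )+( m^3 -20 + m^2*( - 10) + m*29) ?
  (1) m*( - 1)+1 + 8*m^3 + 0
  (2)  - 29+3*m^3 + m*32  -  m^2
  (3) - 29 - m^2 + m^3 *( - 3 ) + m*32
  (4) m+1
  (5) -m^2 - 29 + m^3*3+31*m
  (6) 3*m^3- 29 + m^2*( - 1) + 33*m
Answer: 2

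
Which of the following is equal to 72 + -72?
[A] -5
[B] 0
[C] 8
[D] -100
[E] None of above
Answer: B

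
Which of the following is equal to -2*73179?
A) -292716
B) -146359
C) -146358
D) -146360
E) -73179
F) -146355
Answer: C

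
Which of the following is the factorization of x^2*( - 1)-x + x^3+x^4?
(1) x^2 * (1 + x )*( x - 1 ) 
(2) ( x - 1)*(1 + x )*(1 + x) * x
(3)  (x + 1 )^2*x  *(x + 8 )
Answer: 2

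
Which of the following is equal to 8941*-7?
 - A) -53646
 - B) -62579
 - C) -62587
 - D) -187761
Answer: C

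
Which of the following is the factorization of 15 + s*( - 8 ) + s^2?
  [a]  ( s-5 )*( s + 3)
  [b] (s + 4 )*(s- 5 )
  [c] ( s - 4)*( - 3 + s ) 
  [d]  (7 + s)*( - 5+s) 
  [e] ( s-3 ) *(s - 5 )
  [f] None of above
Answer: e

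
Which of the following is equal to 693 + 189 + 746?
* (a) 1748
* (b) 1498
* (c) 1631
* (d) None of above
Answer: d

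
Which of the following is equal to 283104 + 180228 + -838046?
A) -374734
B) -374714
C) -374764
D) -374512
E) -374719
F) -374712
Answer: B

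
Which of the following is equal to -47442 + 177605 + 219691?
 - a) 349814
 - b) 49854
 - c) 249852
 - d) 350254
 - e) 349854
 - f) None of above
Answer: e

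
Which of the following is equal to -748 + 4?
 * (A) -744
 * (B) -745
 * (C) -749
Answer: A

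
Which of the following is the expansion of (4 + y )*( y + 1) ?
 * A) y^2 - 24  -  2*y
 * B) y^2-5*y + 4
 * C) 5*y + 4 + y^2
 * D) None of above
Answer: C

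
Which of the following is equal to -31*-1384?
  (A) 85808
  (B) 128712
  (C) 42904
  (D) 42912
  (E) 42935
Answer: C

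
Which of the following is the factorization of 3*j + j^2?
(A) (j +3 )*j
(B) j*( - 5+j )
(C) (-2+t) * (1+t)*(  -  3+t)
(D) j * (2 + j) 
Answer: A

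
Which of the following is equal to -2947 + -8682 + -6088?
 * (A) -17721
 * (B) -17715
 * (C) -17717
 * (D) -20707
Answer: C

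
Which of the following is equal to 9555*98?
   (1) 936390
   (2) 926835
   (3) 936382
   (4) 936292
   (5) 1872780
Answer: 1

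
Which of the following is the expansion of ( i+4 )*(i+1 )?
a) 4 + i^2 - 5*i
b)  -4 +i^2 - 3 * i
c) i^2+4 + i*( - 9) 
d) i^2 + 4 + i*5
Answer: d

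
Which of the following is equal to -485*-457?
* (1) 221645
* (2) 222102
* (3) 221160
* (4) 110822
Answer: 1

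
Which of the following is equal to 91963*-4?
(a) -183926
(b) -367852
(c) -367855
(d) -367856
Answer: b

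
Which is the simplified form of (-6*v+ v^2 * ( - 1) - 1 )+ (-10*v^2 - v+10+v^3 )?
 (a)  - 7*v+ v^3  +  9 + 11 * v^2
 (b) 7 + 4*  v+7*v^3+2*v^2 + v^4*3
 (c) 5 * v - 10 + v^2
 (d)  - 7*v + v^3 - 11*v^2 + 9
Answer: d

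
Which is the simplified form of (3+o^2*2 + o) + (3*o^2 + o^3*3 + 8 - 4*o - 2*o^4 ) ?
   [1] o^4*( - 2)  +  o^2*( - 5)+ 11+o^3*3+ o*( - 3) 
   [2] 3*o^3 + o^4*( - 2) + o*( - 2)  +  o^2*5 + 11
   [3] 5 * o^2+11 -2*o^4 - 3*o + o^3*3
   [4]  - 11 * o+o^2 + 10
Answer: 3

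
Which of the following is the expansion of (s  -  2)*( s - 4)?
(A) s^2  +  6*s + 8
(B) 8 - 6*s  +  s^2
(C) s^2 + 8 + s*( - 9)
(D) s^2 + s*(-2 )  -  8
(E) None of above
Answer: B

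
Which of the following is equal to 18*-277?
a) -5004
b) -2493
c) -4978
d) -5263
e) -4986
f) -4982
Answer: e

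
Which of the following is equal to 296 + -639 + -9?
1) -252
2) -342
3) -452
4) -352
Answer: 4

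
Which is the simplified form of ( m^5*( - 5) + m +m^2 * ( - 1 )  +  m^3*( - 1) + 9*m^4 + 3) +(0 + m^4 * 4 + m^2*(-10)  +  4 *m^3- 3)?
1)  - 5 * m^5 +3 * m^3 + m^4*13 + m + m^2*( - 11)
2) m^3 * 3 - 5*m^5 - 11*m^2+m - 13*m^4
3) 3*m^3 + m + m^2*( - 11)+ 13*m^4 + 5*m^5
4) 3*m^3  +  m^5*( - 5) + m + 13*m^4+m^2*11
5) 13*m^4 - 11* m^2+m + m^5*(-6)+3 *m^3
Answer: 1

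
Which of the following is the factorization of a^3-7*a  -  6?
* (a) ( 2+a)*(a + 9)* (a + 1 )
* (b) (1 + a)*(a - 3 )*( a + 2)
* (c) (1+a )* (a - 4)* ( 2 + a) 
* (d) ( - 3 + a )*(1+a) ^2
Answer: b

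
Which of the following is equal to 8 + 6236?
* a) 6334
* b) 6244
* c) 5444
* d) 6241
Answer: b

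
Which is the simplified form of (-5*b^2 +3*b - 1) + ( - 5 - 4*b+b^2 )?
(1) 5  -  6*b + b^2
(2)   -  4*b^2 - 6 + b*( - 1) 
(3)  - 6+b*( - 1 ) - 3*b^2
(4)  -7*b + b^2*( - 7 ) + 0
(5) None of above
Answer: 2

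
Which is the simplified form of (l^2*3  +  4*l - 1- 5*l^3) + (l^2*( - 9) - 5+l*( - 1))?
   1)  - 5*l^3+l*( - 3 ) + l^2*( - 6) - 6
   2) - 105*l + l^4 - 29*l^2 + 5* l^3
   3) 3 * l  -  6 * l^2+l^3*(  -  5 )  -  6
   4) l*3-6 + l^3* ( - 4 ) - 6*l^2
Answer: 3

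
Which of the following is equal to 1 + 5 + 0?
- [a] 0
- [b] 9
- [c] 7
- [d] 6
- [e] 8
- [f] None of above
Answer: d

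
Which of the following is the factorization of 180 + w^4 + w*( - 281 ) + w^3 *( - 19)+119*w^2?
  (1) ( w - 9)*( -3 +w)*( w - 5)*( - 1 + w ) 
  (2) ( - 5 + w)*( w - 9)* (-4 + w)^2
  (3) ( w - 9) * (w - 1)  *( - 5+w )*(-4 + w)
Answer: 3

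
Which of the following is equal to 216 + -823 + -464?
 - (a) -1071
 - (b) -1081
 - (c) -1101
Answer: a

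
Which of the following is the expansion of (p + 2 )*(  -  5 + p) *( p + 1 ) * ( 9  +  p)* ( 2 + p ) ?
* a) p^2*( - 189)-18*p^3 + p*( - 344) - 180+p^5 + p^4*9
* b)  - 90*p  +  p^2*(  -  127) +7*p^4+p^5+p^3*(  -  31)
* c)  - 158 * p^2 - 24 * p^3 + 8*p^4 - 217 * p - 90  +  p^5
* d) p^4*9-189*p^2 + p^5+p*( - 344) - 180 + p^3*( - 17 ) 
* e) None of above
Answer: d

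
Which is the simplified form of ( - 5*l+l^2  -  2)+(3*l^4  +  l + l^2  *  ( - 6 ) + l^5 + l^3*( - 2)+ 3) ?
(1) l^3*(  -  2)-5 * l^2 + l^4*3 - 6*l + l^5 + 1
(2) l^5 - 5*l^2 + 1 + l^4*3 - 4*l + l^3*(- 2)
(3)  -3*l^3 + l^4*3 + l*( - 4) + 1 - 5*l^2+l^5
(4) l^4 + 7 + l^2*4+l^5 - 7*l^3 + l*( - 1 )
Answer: 2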